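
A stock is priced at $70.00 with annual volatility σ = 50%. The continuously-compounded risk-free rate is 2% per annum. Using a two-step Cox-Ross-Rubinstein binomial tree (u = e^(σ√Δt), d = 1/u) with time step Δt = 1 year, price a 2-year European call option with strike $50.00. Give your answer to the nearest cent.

$30.43

CRR parameters: u = e^(σ√Δt) = e^(0.5·√1) = 1.6487, d = 1/u = 0.6065
Per-period rate: rΔt = 0.02·1 = 0.02, so R = e^0.02 = 1.0202
Risk-neutral probability p = (e^0.02 − 0.6065)/(1.6487 − 0.6065) = 0.4137/1.0422 = 0.3969
Terminal stock prices: S_uu = 190.3, S_ud = 70, S_dd = 25.75
Terminal payoffs (S − K): max(140.3, 0) = 140.3, max(20, 0) = 20, max(-24.25, 0) = 0
Node u (S = 115.4): V_u = e^(−0.02)·[0.3969·140.2797 + 0.6031·20.0000] = 66.4006
Node d (S = 42.46): V_d = e^(−0.02)·[0.3969·20.0000 + 0.6031·0.0000] = 7.7813
Node 0 (S = 70): V_0 = e^(−0.02)·[0.3969·66.4006 + 0.6031·7.7813] = 30.4339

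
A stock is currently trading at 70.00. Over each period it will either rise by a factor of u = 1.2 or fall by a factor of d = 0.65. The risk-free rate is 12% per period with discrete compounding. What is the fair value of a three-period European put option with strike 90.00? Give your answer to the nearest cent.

Risk-neutral probability p = (1 + 0.12 − 0.65)/(1.2 − 0.65) = 0.4700/0.5500 = 0.8545
Terminal stock prices: S_uuu = 121, S_uud = 65.52, S_udd = 35.49, S_ddd = 19.22
Terminal payoffs (K − S): max(-30.96, 0) = 0, max(24.48, 0) = 24.48, max(54.51, 0) = 54.51, max(70.78, 0) = 70.78
Node uu (S = 100.8): V_uu = 1/1.12·[0.8545·0.0000 + 0.1455·24.4800] = 3.1792
Node ud (S = 54.6): V_ud = 1/1.12·[0.8545·24.4800 + 0.1455·54.5100] = 25.7571
Node dd (S = 29.58): V_dd = 1/1.12·[0.8545·54.5100 + 0.1455·70.7763] = 50.7821
Node u (S = 84): V_u = 1/1.12·[0.8545·3.1792 + 0.1455·25.7571] = 5.7708
Node d (S = 45.5): V_d = 1/1.12·[0.8545·25.7571 + 0.1455·50.7821] = 26.2474
Node 0 (S = 70): V_0 = 1/1.12·[0.8545·5.7708 + 0.1455·26.2474] = 7.8118

7.81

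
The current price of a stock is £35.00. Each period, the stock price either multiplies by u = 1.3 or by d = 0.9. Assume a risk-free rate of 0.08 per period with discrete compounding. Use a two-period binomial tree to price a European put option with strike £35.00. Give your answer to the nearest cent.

£1.72

Risk-neutral probability p = (1 + 0.08 − 0.9)/(1.3 − 0.9) = 0.1800/0.4000 = 0.4500
Terminal stock prices: S_uu = 59.15, S_ud = 40.95, S_dd = 28.35
Terminal payoffs (K − S): max(-24.15, 0) = 0, max(-5.95, 0) = 0, max(6.65, 0) = 6.65
Node u (S = 45.5): V_u = 1/1.08·[0.4500·0.0000 + 0.5500·0.0000] = 0.0000
Node d (S = 31.5): V_d = 1/1.08·[0.4500·0.0000 + 0.5500·6.6500] = 3.3866
Node 0 (S = 35): V_0 = 1/1.08·[0.4500·0.0000 + 0.5500·3.3866] = 1.7246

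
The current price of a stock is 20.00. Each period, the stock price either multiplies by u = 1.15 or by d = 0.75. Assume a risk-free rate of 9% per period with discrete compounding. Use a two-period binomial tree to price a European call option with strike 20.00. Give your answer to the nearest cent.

3.92

Risk-neutral probability p = (1 + 0.09 − 0.75)/(1.15 − 0.75) = 0.3400/0.4000 = 0.8500
Terminal stock prices: S_uu = 26.45, S_ud = 17.25, S_dd = 11.25
Terminal payoffs (S − K): max(6.45, 0) = 6.45, max(-2.75, 0) = 0, max(-8.75, 0) = 0
Node u (S = 23): V_u = 1/1.09·[0.8500·6.4500 + 0.1500·0.0000] = 5.0298
Node d (S = 15): V_d = 1/1.09·[0.8500·0.0000 + 0.1500·0.0000] = 0.0000
Node 0 (S = 20): V_0 = 1/1.09·[0.8500·5.0298 + 0.1500·0.0000] = 3.9223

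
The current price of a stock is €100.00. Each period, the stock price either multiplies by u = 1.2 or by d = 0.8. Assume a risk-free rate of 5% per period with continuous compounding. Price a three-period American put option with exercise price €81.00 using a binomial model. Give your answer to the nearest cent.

Risk-neutral probability p = (e^0.05 − 0.8)/(1.2 − 0.8) = 0.2513/0.4000 = 0.6282
Terminal stock prices: S_uuu = 172.8, S_uud = 115.2, S_udd = 76.8, S_ddd = 51.2
Terminal payoffs (K − S): max(-91.8, 0) = 0, max(-34.2, 0) = 0, max(4.2, 0) = 4.2, max(29.8, 0) = 29.8
Node uu (S = 144): continuation = e^(−0.05)·[0.6282·0.0000 + 0.3718·0.0000] = 0.0000; exercise value = 0.0000 ≤ continuation, so V_uu = 0.0000
Node ud (S = 96): continuation = e^(−0.05)·[0.6282·0.0000 + 0.3718·4.2000] = 1.4855; exercise value = 0.0000 ≤ continuation, so V_ud = 1.4855
Node dd (S = 64): continuation = e^(−0.05)·[0.6282·4.2000 + 0.3718·29.8000] = 13.0496; exercise value = 17.0000 > continuation, so V_dd = 17.0000 (exercise)
Node u (S = 120): continuation = e^(−0.05)·[0.6282·0.0000 + 0.3718·1.4855] = 0.5254; exercise value = 0.0000 ≤ continuation, so V_u = 0.5254
Node d (S = 80): continuation = e^(−0.05)·[0.6282·1.4855 + 0.3718·17.0000] = 6.9003; exercise value = 1.0000 ≤ continuation, so V_d = 6.9003
Node 0 (S = 100): continuation = e^(−0.05)·[0.6282·0.5254 + 0.3718·6.9003] = 2.7545; exercise value = 0.0000 ≤ continuation, so V_0 = 2.7545

€2.75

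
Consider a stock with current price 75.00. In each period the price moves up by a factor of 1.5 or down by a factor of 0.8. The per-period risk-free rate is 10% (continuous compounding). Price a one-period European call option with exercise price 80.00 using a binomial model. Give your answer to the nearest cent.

Risk-neutral probability p = (e^0.1 − 0.8)/(1.5 − 0.8) = 0.3052/0.7000 = 0.4360
Terminal stock prices: S_u = 112.5, S_d = 60
Terminal payoffs (S − K): max(32.5, 0) = 32.5, max(-20, 0) = 0
Node 0 (S = 75): V_0 = e^(−0.1)·[0.4360·32.5000 + 0.5640·0.0000] = 12.8203

12.82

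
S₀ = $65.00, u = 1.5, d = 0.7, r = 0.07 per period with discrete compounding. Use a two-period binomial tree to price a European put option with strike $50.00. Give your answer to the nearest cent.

Risk-neutral probability p = (1 + 0.07 − 0.7)/(1.5 − 0.7) = 0.3700/0.8000 = 0.4625
Terminal stock prices: S_uu = 146.2, S_ud = 68.25, S_dd = 31.85
Terminal payoffs (K − S): max(-96.25, 0) = 0, max(-18.25, 0) = 0, max(18.15, 0) = 18.15
Node u (S = 97.5): V_u = 1/1.07·[0.4625·0.0000 + 0.5375·0.0000] = 0.0000
Node d (S = 45.5): V_d = 1/1.07·[0.4625·0.0000 + 0.5375·18.1500] = 9.1174
Node 0 (S = 65): V_0 = 1/1.07·[0.4625·0.0000 + 0.5375·9.1174] = 4.5800

$4.58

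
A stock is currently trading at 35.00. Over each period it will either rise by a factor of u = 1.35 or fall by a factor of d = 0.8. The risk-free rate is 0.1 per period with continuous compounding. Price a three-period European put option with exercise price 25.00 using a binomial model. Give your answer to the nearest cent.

0.46

Risk-neutral probability p = (e^0.1 − 0.8)/(1.35 − 0.8) = 0.3052/0.5500 = 0.5549
Terminal stock prices: S_uuu = 86.11, S_uud = 51.03, S_udd = 30.24, S_ddd = 17.92
Terminal payoffs (K − S): max(-61.11, 0) = 0, max(-26.03, 0) = 0, max(-5.24, 0) = 0, max(7.08, 0) = 7.08
Node uu (S = 63.79): V_uu = e^(−0.1)·[0.5549·0.0000 + 0.4451·0.0000] = 0.0000
Node ud (S = 37.8): V_ud = e^(−0.1)·[0.5549·0.0000 + 0.4451·0.0000] = 0.0000
Node dd (S = 22.4): V_dd = e^(−0.1)·[0.5549·0.0000 + 0.4451·7.0800] = 2.8517
Node u (S = 47.25): V_u = e^(−0.1)·[0.5549·0.0000 + 0.4451·0.0000] = 0.0000
Node d (S = 28): V_d = e^(−0.1)·[0.5549·0.0000 + 0.4451·2.8517] = 1.1486
Node 0 (S = 35): V_0 = e^(−0.1)·[0.5549·0.0000 + 0.4451·1.1486] = 0.4626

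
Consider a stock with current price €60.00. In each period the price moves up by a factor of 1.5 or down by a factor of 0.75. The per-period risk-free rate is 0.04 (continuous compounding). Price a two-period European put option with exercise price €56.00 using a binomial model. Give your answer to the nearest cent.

Risk-neutral probability p = (e^0.04 − 0.75)/(1.5 − 0.75) = 0.2908/0.7500 = 0.3877
Terminal stock prices: S_uu = 135, S_ud = 67.5, S_dd = 33.75
Terminal payoffs (K − S): max(-79, 0) = 0, max(-11.5, 0) = 0, max(22.25, 0) = 22.25
Node u (S = 90): V_u = e^(−0.04)·[0.3877·0.0000 + 0.6123·0.0000] = 0.0000
Node d (S = 45): V_d = e^(−0.04)·[0.3877·0.0000 + 0.6123·22.2500] = 13.0885
Node 0 (S = 60): V_0 = e^(−0.04)·[0.3877·0.0000 + 0.6123·13.0885] = 7.6992

€7.70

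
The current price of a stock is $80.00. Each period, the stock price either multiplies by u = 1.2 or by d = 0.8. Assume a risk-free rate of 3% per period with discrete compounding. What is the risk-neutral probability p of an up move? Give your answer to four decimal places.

p = 0.5750

Risk-neutral probability p = (1 + 0.03 − 0.8)/(1.2 − 0.8) = 0.2300/0.4000 = 0.5750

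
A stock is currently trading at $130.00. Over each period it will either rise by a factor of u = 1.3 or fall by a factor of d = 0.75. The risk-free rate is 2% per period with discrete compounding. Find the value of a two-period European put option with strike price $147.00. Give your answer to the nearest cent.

$28.13

Risk-neutral probability p = (1 + 0.02 − 0.75)/(1.3 − 0.75) = 0.2700/0.5500 = 0.4909
Terminal stock prices: S_uu = 219.7, S_ud = 126.8, S_dd = 73.12
Terminal payoffs (K − S): max(-72.7, 0) = 0, max(20.25, 0) = 20.25, max(73.88, 0) = 73.88
Node u (S = 169): V_u = 1/1.02·[0.4909·0.0000 + 0.5091·20.2500] = 10.1070
Node d (S = 97.5): V_d = 1/1.02·[0.4909·20.2500 + 0.5091·73.8750] = 46.6176
Node 0 (S = 130): V_0 = 1/1.02·[0.4909·10.1070 + 0.5091·46.6176] = 28.1316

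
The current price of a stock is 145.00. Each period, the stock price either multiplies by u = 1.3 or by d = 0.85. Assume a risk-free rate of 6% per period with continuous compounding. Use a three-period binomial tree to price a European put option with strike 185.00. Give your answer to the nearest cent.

28.01

Risk-neutral probability p = (e^0.06 − 0.85)/(1.3 − 0.85) = 0.2118/0.4500 = 0.4707
Terminal stock prices: S_uuu = 318.6, S_uud = 208.3, S_udd = 136.2, S_ddd = 89.05
Terminal payoffs (K − S): max(-133.6, 0) = 0, max(-23.29, 0) = 0, max(48.81, 0) = 48.81, max(95.95, 0) = 95.95
Node uu (S = 245.1): V_uu = e^(−0.06)·[0.4707·0.0000 + 0.5293·0.0000] = 0.0000
Node ud (S = 160.2): V_ud = e^(−0.06)·[0.4707·0.0000 + 0.5293·48.8088] = 24.3278
Node dd (S = 104.8): V_dd = e^(−0.06)·[0.4707·48.8088 + 0.5293·95.9519] = 69.4639
Node u (S = 188.5): V_u = e^(−0.06)·[0.4707·0.0000 + 0.5293·24.3278] = 12.1257
Node d (S = 123.2): V_d = e^(−0.06)·[0.4707·24.3278 + 0.5293·69.4639] = 45.4083
Node 0 (S = 145): V_0 = e^(−0.06)·[0.4707·12.1257 + 0.5293·45.4083] = 28.0086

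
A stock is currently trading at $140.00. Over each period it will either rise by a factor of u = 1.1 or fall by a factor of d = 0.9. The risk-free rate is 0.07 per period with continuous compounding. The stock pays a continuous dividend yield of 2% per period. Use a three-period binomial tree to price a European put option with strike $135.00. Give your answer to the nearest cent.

Per-period risk-free factor R = e^0.07 = 1.0725; dividend-adjusted growth = e^(0.07−0.02) = 1.0513.
Risk-neutral probability p = (1.0513 − 0.9)/(1.1 − 0.9) = 0.1513/0.2000 = 0.7564
Terminal stock prices: S_uuu = 186.3, S_uud = 152.5, S_udd = 124.7, S_ddd = 102.1
Terminal payoffs (K − S): max(-51.34, 0) = 0, max(-17.46, 0) = 0, max(10.26, 0) = 10.26, max(32.94, 0) = 32.94
Node uu (S = 169.4): V_uu = e^(−0.07)·[0.7564·0.0000 + 0.2436·0.0000] = 0.0000
Node ud (S = 138.6): V_ud = e^(−0.07)·[0.7564·0.0000 + 0.2436·10.2600] = 2.3308
Node dd (S = 113.4): V_dd = e^(−0.07)·[0.7564·10.2600 + 0.2436·32.9400] = 14.7186
Node u (S = 154): V_u = e^(−0.07)·[0.7564·0.0000 + 0.2436·2.3308] = 0.5295
Node d (S = 126): V_d = e^(−0.07)·[0.7564·2.3308 + 0.2436·14.7186] = 4.9874
Node 0 (S = 140): V_0 = e^(−0.07)·[0.7564·0.5295 + 0.2436·4.9874] = 1.5064

$1.51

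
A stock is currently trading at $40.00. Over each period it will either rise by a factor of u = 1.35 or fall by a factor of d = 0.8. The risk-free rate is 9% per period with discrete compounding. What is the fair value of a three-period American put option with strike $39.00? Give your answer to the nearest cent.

Risk-neutral probability p = (1 + 0.09 − 0.8)/(1.35 − 0.8) = 0.2900/0.5500 = 0.5273
Terminal stock prices: S_uuu = 98.42, S_uud = 58.32, S_udd = 34.56, S_ddd = 20.48
Terminal payoffs (K − S): max(-59.42, 0) = 0, max(-19.32, 0) = 0, max(4.44, 0) = 4.44, max(18.52, 0) = 18.52
Node uu (S = 72.9): continuation = 1/1.09·[0.5273·0.0000 + 0.4727·0.0000] = 0.0000; exercise value = 0.0000 ≤ continuation, so V_uu = 0.0000
Node ud (S = 43.2): continuation = 1/1.09·[0.5273·0.0000 + 0.4727·4.4400] = 1.9256; exercise value = 0.0000 ≤ continuation, so V_ud = 1.9256
Node dd (S = 25.6): continuation = 1/1.09·[0.5273·4.4400 + 0.4727·18.5200] = 10.1798; exercise value = 13.4000 > continuation, so V_dd = 13.4000 (exercise)
Node u (S = 54): continuation = 1/1.09·[0.5273·0.0000 + 0.4727·1.9256] = 0.8351; exercise value = 0.0000 ≤ continuation, so V_u = 0.8351
Node d (S = 32): continuation = 1/1.09·[0.5273·1.9256 + 0.4727·13.4000] = 6.7430; exercise value = 7.0000 > continuation, so V_d = 7.0000 (exercise)
Node 0 (S = 40): continuation = 1/1.09·[0.5273·0.8351 + 0.4727·7.0000] = 3.4398; exercise value = 0.0000 ≤ continuation, so V_0 = 3.4398

$3.44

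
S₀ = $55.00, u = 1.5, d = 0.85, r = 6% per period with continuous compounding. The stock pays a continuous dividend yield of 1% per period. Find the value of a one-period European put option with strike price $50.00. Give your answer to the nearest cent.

Per-period risk-free factor R = e^0.06 = 1.0618; dividend-adjusted growth = e^(0.06−0.01) = 1.0513.
Risk-neutral probability p = (1.0513 − 0.85)/(1.5 − 0.85) = 0.2013/0.6500 = 0.3096
Terminal stock prices: S_u = 82.5, S_d = 46.75
Terminal payoffs (K − S): max(-32.5, 0) = 0, max(3.25, 0) = 3.25
Node 0 (S = 55): V_0 = e^(−0.06)·[0.3096·0.0000 + 0.6904·3.2500] = 2.1130

$2.11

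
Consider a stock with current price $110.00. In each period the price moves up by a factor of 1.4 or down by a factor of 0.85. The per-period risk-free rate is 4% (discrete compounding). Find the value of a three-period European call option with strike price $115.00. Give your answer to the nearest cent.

$21.07

Risk-neutral probability p = (1 + 0.04 − 0.85)/(1.4 − 0.85) = 0.1900/0.5500 = 0.3455
Terminal stock prices: S_uuu = 301.8, S_uud = 183.3, S_udd = 111.3, S_ddd = 67.55
Terminal payoffs (S − K): max(186.8, 0) = 186.8, max(68.26, 0) = 68.26, max(-3.735, 0) = 0, max(-47.45, 0) = 0
Node uu (S = 215.6): V_uu = 1/1.04·[0.3455·186.8400 + 0.6545·68.2600] = 105.0231
Node ud (S = 130.9): V_ud = 1/1.04·[0.3455·68.2600 + 0.6545·0.0000] = 22.6738
Node dd (S = 79.47): V_dd = 1/1.04·[0.3455·0.0000 + 0.6545·0.0000] = 0.0000
Node u (S = 154): V_u = 1/1.04·[0.3455·105.0231 + 0.6545·22.6738] = 49.1555
Node d (S = 93.5): V_d = 1/1.04·[0.3455·22.6738 + 0.6545·0.0000] = 7.5315
Node 0 (S = 110): V_0 = 1/1.04·[0.3455·49.1555 + 0.6545·7.5315] = 21.0680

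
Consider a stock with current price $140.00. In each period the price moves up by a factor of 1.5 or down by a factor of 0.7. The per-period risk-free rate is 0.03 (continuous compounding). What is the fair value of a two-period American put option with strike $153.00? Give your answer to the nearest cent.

Risk-neutral probability p = (e^0.03 − 0.7)/(1.5 − 0.7) = 0.3305/0.8000 = 0.4131
Terminal stock prices: S_uu = 315, S_ud = 147, S_dd = 68.6
Terminal payoffs (K − S): max(-162, 0) = 0, max(6, 0) = 6, max(84.4, 0) = 84.4
Node u (S = 210): continuation = e^(−0.03)·[0.4131·0.0000 + 0.5869·6.0000] = 3.4175; exercise value = 0.0000 ≤ continuation, so V_u = 3.4175
Node d (S = 98): continuation = e^(−0.03)·[0.4131·6.0000 + 0.5869·84.4000] = 50.4782; exercise value = 55.0000 > continuation, so V_d = 55.0000 (exercise)
Node 0 (S = 140): continuation = e^(−0.03)·[0.4131·3.4175 + 0.5869·55.0000] = 32.6971; exercise value = 13.0000 ≤ continuation, so V_0 = 32.6971

$32.70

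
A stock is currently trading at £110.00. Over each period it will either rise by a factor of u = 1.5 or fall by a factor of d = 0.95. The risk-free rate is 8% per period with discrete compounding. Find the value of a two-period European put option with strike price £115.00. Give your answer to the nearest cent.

Risk-neutral probability p = (1 + 0.08 − 0.95)/(1.5 − 0.95) = 0.1300/0.5500 = 0.2364
Terminal stock prices: S_uu = 247.5, S_ud = 156.8, S_dd = 99.27
Terminal payoffs (K − S): max(-132.5, 0) = 0, max(-41.75, 0) = 0, max(15.73, 0) = 15.73
Node u (S = 165): V_u = 1/1.08·[0.2364·0.0000 + 0.7636·0.0000] = 0.0000
Node d (S = 104.5): V_d = 1/1.08·[0.2364·0.0000 + 0.7636·15.7250] = 11.1187
Node 0 (S = 110): V_0 = 1/1.08·[0.2364·0.0000 + 0.7636·11.1187] = 7.8617

£7.86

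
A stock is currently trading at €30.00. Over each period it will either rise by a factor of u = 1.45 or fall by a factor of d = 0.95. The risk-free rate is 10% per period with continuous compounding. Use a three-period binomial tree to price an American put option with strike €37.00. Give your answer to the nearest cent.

Risk-neutral probability p = (e^0.1 − 0.95)/(1.45 − 0.95) = 0.1552/0.5000 = 0.3103
Terminal stock prices: S_uuu = 91.46, S_uud = 59.92, S_udd = 39.26, S_ddd = 25.72
Terminal payoffs (K − S): max(-54.46, 0) = 0, max(-22.92, 0) = 0, max(-2.259, 0) = 0, max(11.28, 0) = 11.28
Node uu (S = 63.08): continuation = e^(−0.1)·[0.3103·0.0000 + 0.6897·0.0000] = 0.0000; exercise value = 0.0000 ≤ continuation, so V_uu = 0.0000
Node ud (S = 41.32): continuation = e^(−0.1)·[0.3103·0.0000 + 0.6897·0.0000] = 0.0000; exercise value = 0.0000 ≤ continuation, so V_ud = 0.0000
Node dd (S = 27.07): continuation = e^(−0.1)·[0.3103·0.0000 + 0.6897·11.2788] = 7.0383; exercise value = 9.9250 > continuation, so V_dd = 9.9250 (exercise)
Node u (S = 43.5): continuation = e^(−0.1)·[0.3103·0.0000 + 0.6897·0.0000] = 0.0000; exercise value = 0.0000 ≤ continuation, so V_u = 0.0000
Node d (S = 28.5): continuation = e^(−0.1)·[0.3103·0.0000 + 0.6897·9.9250] = 6.1935; exercise value = 8.5000 > continuation, so V_d = 8.5000 (exercise)
Node 0 (S = 30): continuation = e^(−0.1)·[0.3103·0.0000 + 0.6897·8.5000] = 5.3042; exercise value = 7.0000 > continuation, so V_0 = 7.0000 (exercise)

€7.00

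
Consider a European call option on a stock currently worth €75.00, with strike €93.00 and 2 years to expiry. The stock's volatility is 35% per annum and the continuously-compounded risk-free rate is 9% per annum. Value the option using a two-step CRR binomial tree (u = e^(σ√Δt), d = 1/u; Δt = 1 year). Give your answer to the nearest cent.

€14.41

CRR parameters: u = e^(σ√Δt) = e^(0.35·√1) = 1.4191, d = 1/u = 0.7047
Per-period rate: rΔt = 0.09·1 = 0.09, so R = e^0.09 = 1.0942
Risk-neutral probability p = (e^0.09 − 0.7047)/(1.4191 − 0.7047) = 0.3895/0.7144 = 0.5452
Terminal stock prices: S_uu = 151, S_ud = 75, S_dd = 37.24
Terminal payoffs (S − K): max(58.03, 0) = 58.03, max(-18, 0) = 0, max(-55.76, 0) = 0
Node u (S = 106.4): V_u = e^(−0.09)·[0.5452·58.0315 + 0.4548·0.0000] = 28.9161
Node d (S = 52.85): V_d = e^(−0.09)·[0.5452·0.0000 + 0.4548·0.0000] = 0.0000
Node 0 (S = 75): V_0 = e^(−0.09)·[0.5452·28.9161 + 0.4548·0.0000] = 14.4084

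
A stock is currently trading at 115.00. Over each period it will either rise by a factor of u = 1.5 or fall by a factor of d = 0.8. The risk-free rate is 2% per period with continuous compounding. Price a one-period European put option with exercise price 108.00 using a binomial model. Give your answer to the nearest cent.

10.75

Risk-neutral probability p = (e^0.02 − 0.8)/(1.5 − 0.8) = 0.2202/0.7000 = 0.3146
Terminal stock prices: S_u = 172.5, S_d = 92
Terminal payoffs (K − S): max(-64.5, 0) = 0, max(16, 0) = 16
Node 0 (S = 115): V_0 = e^(−0.02)·[0.3146·0.0000 + 0.6854·16.0000] = 10.7497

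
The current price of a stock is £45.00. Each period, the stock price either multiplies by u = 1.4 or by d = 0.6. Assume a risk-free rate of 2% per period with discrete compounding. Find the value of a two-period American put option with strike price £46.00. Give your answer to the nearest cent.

Risk-neutral probability p = (1 + 0.02 − 0.6)/(1.4 − 0.6) = 0.4200/0.8000 = 0.5250
Terminal stock prices: S_uu = 88.2, S_ud = 37.8, S_dd = 16.2
Terminal payoffs (K − S): max(-42.2, 0) = 0, max(8.2, 0) = 8.2, max(29.8, 0) = 29.8
Node u (S = 63): continuation = 1/1.02·[0.5250·0.0000 + 0.4750·8.2000] = 3.8186; exercise value = 0.0000 ≤ continuation, so V_u = 3.8186
Node d (S = 27): continuation = 1/1.02·[0.5250·8.2000 + 0.4750·29.8000] = 18.0980; exercise value = 19.0000 > continuation, so V_d = 19.0000 (exercise)
Node 0 (S = 45): continuation = 1/1.02·[0.5250·3.8186 + 0.4750·19.0000] = 10.8135; exercise value = 1.0000 ≤ continuation, so V_0 = 10.8135

£10.81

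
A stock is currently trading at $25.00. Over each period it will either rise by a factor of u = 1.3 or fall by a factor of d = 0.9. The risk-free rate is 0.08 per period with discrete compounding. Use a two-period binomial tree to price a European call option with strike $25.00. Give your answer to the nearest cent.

$4.80

Risk-neutral probability p = (1 + 0.08 − 0.9)/(1.3 − 0.9) = 0.1800/0.4000 = 0.4500
Terminal stock prices: S_uu = 42.25, S_ud = 29.25, S_dd = 20.25
Terminal payoffs (S − K): max(17.25, 0) = 17.25, max(4.25, 0) = 4.25, max(-4.75, 0) = 0
Node u (S = 32.5): V_u = 1/1.08·[0.4500·17.2500 + 0.5500·4.2500] = 9.3519
Node d (S = 22.5): V_d = 1/1.08·[0.4500·4.2500 + 0.5500·0.0000] = 1.7708
Node 0 (S = 25): V_0 = 1/1.08·[0.4500·9.3519 + 0.5500·1.7708] = 4.7984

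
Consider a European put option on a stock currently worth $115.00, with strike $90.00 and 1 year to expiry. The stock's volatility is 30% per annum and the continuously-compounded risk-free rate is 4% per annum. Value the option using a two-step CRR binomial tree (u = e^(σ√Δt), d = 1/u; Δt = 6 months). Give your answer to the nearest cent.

$3.63

CRR parameters: u = e^(σ√Δt) = e^(0.3·√0.5) = 1.2363, d = 1/u = 0.8089
Per-period rate: rΔt = 0.04·0.5 = 0.02, so R = e^0.02 = 1.0202
Risk-neutral probability p = (e^0.02 − 0.8089)/(1.2363 − 0.8089) = 0.2113/0.4275 = 0.4944
Terminal stock prices: S_uu = 175.8, S_ud = 115, S_dd = 75.24
Terminal payoffs (K − S): max(-85.77, 0) = 0, max(-25, 0) = 0, max(14.76, 0) = 14.76
Node u (S = 142.2): V_u = e^(−0.02)·[0.4944·0.0000 + 0.5056·0.0000] = 0.0000
Node d (S = 93.02): V_d = e^(−0.02)·[0.4944·0.0000 + 0.5056·14.7611] = 7.3151
Node 0 (S = 115): V_0 = e^(−0.02)·[0.4944·0.0000 + 0.5056·7.3151] = 3.6251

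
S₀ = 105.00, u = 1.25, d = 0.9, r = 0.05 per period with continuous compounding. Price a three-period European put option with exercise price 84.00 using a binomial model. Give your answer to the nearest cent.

Risk-neutral probability p = (e^0.05 − 0.9)/(1.25 − 0.9) = 0.1513/0.3500 = 0.4322
Terminal stock prices: S_uuu = 205.1, S_uud = 147.7, S_udd = 106.3, S_ddd = 76.55
Terminal payoffs (K − S): max(-121.1, 0) = 0, max(-63.66, 0) = 0, max(-22.31, 0) = 0, max(7.455, 0) = 7.455
Node uu (S = 164.1): V_uu = e^(−0.05)·[0.4322·0.0000 + 0.5678·0.0000] = 0.0000
Node ud (S = 118.1): V_ud = e^(−0.05)·[0.4322·0.0000 + 0.5678·0.0000] = 0.0000
Node dd (S = 85.05): V_dd = e^(−0.05)·[0.4322·0.0000 + 0.5678·7.4550] = 4.0265
Node u (S = 131.2): V_u = e^(−0.05)·[0.4322·0.0000 + 0.5678·0.0000] = 0.0000
Node d (S = 94.5): V_d = e^(−0.05)·[0.4322·0.0000 + 0.5678·4.0265] = 2.1747
Node 0 (S = 105): V_0 = e^(−0.05)·[0.4322·0.0000 + 0.5678·2.1747] = 1.1746

1.17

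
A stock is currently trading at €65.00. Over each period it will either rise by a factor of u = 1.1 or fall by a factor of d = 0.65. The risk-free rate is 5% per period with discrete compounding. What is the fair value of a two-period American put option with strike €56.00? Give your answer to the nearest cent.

€2.31

Risk-neutral probability p = (1 + 0.05 − 0.65)/(1.1 − 0.65) = 0.4000/0.4500 = 0.8889
Terminal stock prices: S_uu = 78.65, S_ud = 46.48, S_dd = 27.46
Terminal payoffs (K − S): max(-22.65, 0) = 0, max(9.525, 0) = 9.525, max(28.54, 0) = 28.54
Node u (S = 71.5): continuation = 1/1.05·[0.8889·0.0000 + 0.1111·9.5250] = 1.0079; exercise value = 0.0000 ≤ continuation, so V_u = 1.0079
Node d (S = 42.25): continuation = 1/1.05·[0.8889·9.5250 + 0.1111·28.5375] = 11.0833; exercise value = 13.7500 > continuation, so V_d = 13.7500 (exercise)
Node 0 (S = 65): continuation = 1/1.05·[0.8889·1.0079 + 0.1111·13.7500] = 2.3083; exercise value = 0.0000 ≤ continuation, so V_0 = 2.3083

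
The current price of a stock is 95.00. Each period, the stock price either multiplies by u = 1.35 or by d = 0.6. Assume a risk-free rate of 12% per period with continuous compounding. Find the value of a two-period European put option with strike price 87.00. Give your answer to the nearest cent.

6.95

Risk-neutral probability p = (e^0.12 − 0.6)/(1.35 − 0.6) = 0.5275/0.7500 = 0.7033
Terminal stock prices: S_uu = 173.1, S_ud = 76.95, S_dd = 34.2
Terminal payoffs (K − S): max(-86.14, 0) = 0, max(10.05, 0) = 10.05, max(52.8, 0) = 52.8
Node u (S = 128.2): V_u = e^(−0.12)·[0.7033·0.0000 + 0.2967·10.0500] = 2.6444
Node d (S = 57): V_d = e^(−0.12)·[0.7033·10.0500 + 0.2967·52.8000] = 20.1621
Node 0 (S = 95): V_0 = e^(−0.12)·[0.7033·2.6444 + 0.2967·20.1621] = 6.9547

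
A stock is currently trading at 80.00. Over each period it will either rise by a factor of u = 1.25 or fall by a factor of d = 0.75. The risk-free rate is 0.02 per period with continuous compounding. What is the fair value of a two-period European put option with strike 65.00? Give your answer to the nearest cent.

Risk-neutral probability p = (e^0.02 − 0.75)/(1.25 − 0.75) = 0.2702/0.5000 = 0.5404
Terminal stock prices: S_uu = 125, S_ud = 75, S_dd = 45
Terminal payoffs (K − S): max(-60, 0) = 0, max(-10, 0) = 0, max(20, 0) = 20
Node u (S = 100): V_u = e^(−0.02)·[0.5404·0.0000 + 0.4596·0.0000] = 0.0000
Node d (S = 60): V_d = e^(−0.02)·[0.5404·0.0000 + 0.4596·20.0000] = 9.0099
Node 0 (S = 80): V_0 = e^(−0.02)·[0.5404·0.0000 + 0.4596·9.0099] = 4.0589

4.06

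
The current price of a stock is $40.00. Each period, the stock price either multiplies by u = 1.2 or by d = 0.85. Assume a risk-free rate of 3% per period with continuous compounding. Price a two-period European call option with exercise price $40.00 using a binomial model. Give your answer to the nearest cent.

Risk-neutral probability p = (e^0.03 − 0.85)/(1.2 − 0.85) = 0.1805/0.3500 = 0.5156
Terminal stock prices: S_uu = 57.6, S_ud = 40.8, S_dd = 28.9
Terminal payoffs (S − K): max(17.6, 0) = 17.6, max(0.8, 0) = 0.8, max(-11.1, 0) = 0
Node u (S = 48): V_u = e^(−0.03)·[0.5156·17.6000 + 0.4844·0.8000] = 9.1822
Node d (S = 34): V_d = e^(−0.03)·[0.5156·0.8000 + 0.4844·0.0000] = 0.4003
Node 0 (S = 40): V_0 = e^(−0.03)·[0.5156·9.1822 + 0.4844·0.4003] = 4.7824

$4.78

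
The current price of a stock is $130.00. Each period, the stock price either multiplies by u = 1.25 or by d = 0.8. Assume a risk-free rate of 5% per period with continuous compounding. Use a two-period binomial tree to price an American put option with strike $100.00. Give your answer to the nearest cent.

$2.96

Risk-neutral probability p = (e^0.05 − 0.8)/(1.25 − 0.8) = 0.2513/0.4500 = 0.5584
Terminal stock prices: S_uu = 203.1, S_ud = 130, S_dd = 83.2
Terminal payoffs (K − S): max(-103.1, 0) = 0, max(-30, 0) = 0, max(16.8, 0) = 16.8
Node u (S = 162.5): continuation = e^(−0.05)·[0.5584·0.0000 + 0.4416·0.0000] = 0.0000; exercise value = 0.0000 ≤ continuation, so V_u = 0.0000
Node d (S = 104): continuation = e^(−0.05)·[0.5584·0.0000 + 0.4416·16.8000] = 7.0574; exercise value = 0.0000 ≤ continuation, so V_d = 7.0574
Node 0 (S = 130): continuation = e^(−0.05)·[0.5584·0.0000 + 0.4416·7.0574] = 2.9647; exercise value = 0.0000 ≤ continuation, so V_0 = 2.9647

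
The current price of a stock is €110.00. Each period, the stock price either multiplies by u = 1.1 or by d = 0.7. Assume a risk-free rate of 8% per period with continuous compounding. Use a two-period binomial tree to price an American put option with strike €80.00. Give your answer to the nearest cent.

Risk-neutral probability p = (e^0.08 − 0.7)/(1.1 − 0.7) = 0.3833/0.4000 = 0.9582
Terminal stock prices: S_uu = 133.1, S_ud = 84.7, S_dd = 53.9
Terminal payoffs (K − S): max(-53.1, 0) = 0, max(-4.7, 0) = 0, max(26.1, 0) = 26.1
Node u (S = 121): continuation = e^(−0.08)·[0.9582·0.0000 + 0.0418·0.0000] = 0.0000; exercise value = 0.0000 ≤ continuation, so V_u = 0.0000
Node d (S = 77): continuation = e^(−0.08)·[0.9582·0.0000 + 0.0418·26.1000] = 1.0067; exercise value = 3.0000 > continuation, so V_d = 3.0000 (exercise)
Node 0 (S = 110): continuation = e^(−0.08)·[0.9582·0.0000 + 0.0418·3.0000] = 0.1157; exercise value = 0.0000 ≤ continuation, so V_0 = 0.1157

€0.12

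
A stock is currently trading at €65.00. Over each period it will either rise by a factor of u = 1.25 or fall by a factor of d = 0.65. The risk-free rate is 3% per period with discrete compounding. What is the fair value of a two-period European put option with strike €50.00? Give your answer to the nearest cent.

€2.86

Risk-neutral probability p = (1 + 0.03 − 0.65)/(1.25 − 0.65) = 0.3800/0.6000 = 0.6333
Terminal stock prices: S_uu = 101.6, S_ud = 52.81, S_dd = 27.46
Terminal payoffs (K − S): max(-51.56, 0) = 0, max(-2.812, 0) = 0, max(22.54, 0) = 22.54
Node u (S = 81.25): V_u = 1/1.03·[0.6333·0.0000 + 0.3667·0.0000] = 0.0000
Node d (S = 42.25): V_d = 1/1.03·[0.6333·0.0000 + 0.3667·22.5375] = 8.0231
Node 0 (S = 65): V_0 = 1/1.03·[0.6333·0.0000 + 0.3667·8.0231] = 2.8561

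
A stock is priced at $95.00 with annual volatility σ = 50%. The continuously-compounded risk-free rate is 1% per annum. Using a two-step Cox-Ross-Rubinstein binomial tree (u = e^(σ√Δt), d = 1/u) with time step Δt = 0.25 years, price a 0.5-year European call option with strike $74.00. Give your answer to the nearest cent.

CRR parameters: u = e^(σ√Δt) = e^(0.5·√0.25) = 1.2840, d = 1/u = 0.7788
Per-period rate: rΔt = 0.01·0.25 = 0.0025, so R = e^0.0025 = 1.0025
Risk-neutral probability p = (e^0.0025 − 0.7788)/(1.2840 − 0.7788) = 0.2237/0.5052 = 0.4428
Terminal stock prices: S_uu = 156.6, S_ud = 95, S_dd = 57.62
Terminal payoffs (S − K): max(82.63, 0) = 82.63, max(21, 0) = 21, max(-16.38, 0) = 0
Node u (S = 122): V_u = e^(−0.0025)·[0.4428·82.6285 + 0.5572·21.0000] = 48.1672
Node d (S = 73.99): V_d = e^(−0.0025)·[0.4428·21.0000 + 0.5572·0.0000] = 9.2751
Node 0 (S = 95): V_0 = e^(−0.0025)·[0.4428·48.1672 + 0.5572·9.2751] = 26.4295

$26.43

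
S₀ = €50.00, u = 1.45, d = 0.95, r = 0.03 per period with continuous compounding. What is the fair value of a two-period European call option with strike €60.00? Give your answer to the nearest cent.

€3.36

Risk-neutral probability p = (e^0.03 − 0.95)/(1.45 − 0.95) = 0.0805/0.5000 = 0.1609
Terminal stock prices: S_uu = 105.1, S_ud = 68.88, S_dd = 45.12
Terminal payoffs (S − K): max(45.12, 0) = 45.12, max(8.875, 0) = 8.875, max(-14.88, 0) = 0
Node u (S = 72.5): V_u = e^(−0.03)·[0.1609·45.1250 + 0.8391·8.8750] = 14.2733
Node d (S = 47.5): V_d = e^(−0.03)·[0.1609·8.8750 + 0.8391·0.0000] = 1.3859
Node 0 (S = 50): V_0 = e^(−0.03)·[0.1609·14.2733 + 0.8391·1.3859] = 3.3573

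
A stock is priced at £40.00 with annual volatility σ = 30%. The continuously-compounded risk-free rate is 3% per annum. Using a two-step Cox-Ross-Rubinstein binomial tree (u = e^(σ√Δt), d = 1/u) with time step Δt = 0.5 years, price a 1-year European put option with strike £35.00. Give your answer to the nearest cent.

CRR parameters: u = e^(σ√Δt) = e^(0.3·√0.5) = 1.2363, d = 1/u = 0.8089
Per-period rate: rΔt = 0.03·0.5 = 0.015, so R = e^0.015 = 1.0151
Risk-neutral probability p = (e^0.015 − 0.8089)/(1.2363 − 0.8089) = 0.2063/0.4275 = 0.4825
Terminal stock prices: S_uu = 61.14, S_ud = 40, S_dd = 26.17
Terminal payoffs (K − S): max(-26.14, 0) = 0, max(-5, 0) = 0, max(8.83, 0) = 8.83
Node u (S = 49.45): V_u = e^(−0.015)·[0.4825·0.0000 + 0.5175·0.0000] = 0.0000
Node d (S = 32.35): V_d = e^(−0.015)·[0.4825·0.0000 + 0.5175·8.8300] = 4.5013
Node 0 (S = 40): V_0 = e^(−0.015)·[0.4825·0.0000 + 0.5175·4.5013] = 2.2946

£2.29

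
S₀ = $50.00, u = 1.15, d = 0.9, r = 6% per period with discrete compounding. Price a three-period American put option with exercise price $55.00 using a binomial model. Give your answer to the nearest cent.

$5.00

Risk-neutral probability p = (1 + 0.06 − 0.9)/(1.15 − 0.9) = 0.1600/0.2500 = 0.6400
Terminal stock prices: S_uuu = 76.04, S_uud = 59.51, S_udd = 46.57, S_ddd = 36.45
Terminal payoffs (K − S): max(-21.04, 0) = 0, max(-4.512, 0) = 0, max(8.425, 0) = 8.425, max(18.55, 0) = 18.55
Node uu (S = 66.12): continuation = 1/1.06·[0.6400·0.0000 + 0.3600·0.0000] = 0.0000; exercise value = 0.0000 ≤ continuation, so V_uu = 0.0000
Node ud (S = 51.75): continuation = 1/1.06·[0.6400·0.0000 + 0.3600·8.4250] = 2.8613; exercise value = 3.2500 > continuation, so V_ud = 3.2500 (exercise)
Node dd (S = 40.5): continuation = 1/1.06·[0.6400·8.4250 + 0.3600·18.5500] = 11.3868; exercise value = 14.5000 > continuation, so V_dd = 14.5000 (exercise)
Node u (S = 57.5): continuation = 1/1.06·[0.6400·0.0000 + 0.3600·3.2500] = 1.1038; exercise value = 0.0000 ≤ continuation, so V_u = 1.1038
Node d (S = 45): continuation = 1/1.06·[0.6400·3.2500 + 0.3600·14.5000] = 6.8868; exercise value = 10.0000 > continuation, so V_d = 10.0000 (exercise)
Node 0 (S = 50): continuation = 1/1.06·[0.6400·1.1038 + 0.3600·10.0000] = 4.0627; exercise value = 5.0000 > continuation, so V_0 = 5.0000 (exercise)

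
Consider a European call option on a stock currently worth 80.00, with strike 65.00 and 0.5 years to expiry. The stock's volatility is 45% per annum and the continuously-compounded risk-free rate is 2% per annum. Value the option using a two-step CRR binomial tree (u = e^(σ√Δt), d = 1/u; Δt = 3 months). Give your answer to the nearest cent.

CRR parameters: u = e^(σ√Δt) = e^(0.45·√0.25) = 1.2523, d = 1/u = 0.7985
Per-period rate: rΔt = 0.02·0.25 = 0.005, so R = e^0.005 = 1.0050
Risk-neutral probability p = (e^0.005 − 0.7985)/(1.2523 − 0.7985) = 0.2065/0.4538 = 0.4550
Terminal stock prices: S_uu = 125.5, S_ud = 80, S_dd = 51.01
Terminal payoffs (S − K): max(60.46, 0) = 60.46, max(15, 0) = 15, max(-13.99, 0) = 0
Node u (S = 100.2): V_u = e^(−0.005)·[0.4550·60.4650 + 0.5450·15.0000] = 35.5100
Node d (S = 63.88): V_d = e^(−0.005)·[0.4550·15.0000 + 0.5450·0.0000] = 6.7914
Node 0 (S = 80): V_0 = e^(−0.005)·[0.4550·35.5100 + 0.5450·6.7914] = 19.7602

19.76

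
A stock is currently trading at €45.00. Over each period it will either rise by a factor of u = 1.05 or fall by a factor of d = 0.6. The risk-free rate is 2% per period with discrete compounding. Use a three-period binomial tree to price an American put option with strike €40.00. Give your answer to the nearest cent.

€2.11

Risk-neutral probability p = (1 + 0.02 − 0.6)/(1.05 − 0.6) = 0.4200/0.4500 = 0.9333
Terminal stock prices: S_uuu = 52.09, S_uud = 29.77, S_udd = 17.01, S_ddd = 9.72
Terminal payoffs (K − S): max(-12.09, 0) = 0, max(10.23, 0) = 10.23, max(22.99, 0) = 22.99, max(30.28, 0) = 30.28
Node uu (S = 49.61): continuation = 1/1.02·[0.9333·0.0000 + 0.0667·10.2325] = 0.6688; exercise value = 0.0000 ≤ continuation, so V_uu = 0.6688
Node ud (S = 28.35): continuation = 1/1.02·[0.9333·10.2325 + 0.0667·22.9900] = 10.8657; exercise value = 11.6500 > continuation, so V_ud = 11.6500 (exercise)
Node dd (S = 16.2): continuation = 1/1.02·[0.9333·22.9900 + 0.0667·30.2800] = 23.0157; exercise value = 23.8000 > continuation, so V_dd = 23.8000 (exercise)
Node u (S = 47.25): continuation = 1/1.02·[0.9333·0.6688 + 0.0667·11.6500] = 1.3734; exercise value = 0.0000 ≤ continuation, so V_u = 1.3734
Node d (S = 27): continuation = 1/1.02·[0.9333·11.6500 + 0.0667·23.8000] = 12.2157; exercise value = 13.0000 > continuation, so V_d = 13.0000 (exercise)
Node 0 (S = 45): continuation = 1/1.02·[0.9333·1.3734 + 0.0667·13.0000] = 2.1064; exercise value = 0.0000 ≤ continuation, so V_0 = 2.1064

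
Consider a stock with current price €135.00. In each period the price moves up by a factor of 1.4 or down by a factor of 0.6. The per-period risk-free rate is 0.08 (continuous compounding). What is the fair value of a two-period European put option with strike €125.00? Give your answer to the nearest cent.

Risk-neutral probability p = (e^0.08 − 0.6)/(1.4 − 0.6) = 0.4833/0.8000 = 0.6041
Terminal stock prices: S_uu = 264.6, S_ud = 113.4, S_dd = 48.6
Terminal payoffs (K − S): max(-139.6, 0) = 0, max(11.6, 0) = 11.6, max(76.4, 0) = 76.4
Node u (S = 189): V_u = e^(−0.08)·[0.6041·0.0000 + 0.3959·11.6000] = 4.2393
Node d (S = 81): V_d = e^(−0.08)·[0.6041·11.6000 + 0.3959·76.4000] = 34.3895
Node 0 (S = 135): V_0 = e^(−0.08)·[0.6041·4.2393 + 0.3959·34.3895] = 14.9319

€14.93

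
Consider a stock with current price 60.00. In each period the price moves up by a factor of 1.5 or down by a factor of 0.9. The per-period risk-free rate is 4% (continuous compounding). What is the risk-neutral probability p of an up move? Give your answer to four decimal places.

p = 0.2347

Risk-neutral probability p = (e^0.04 − 0.9)/(1.5 − 0.9) = 0.1408/0.6000 = 0.2347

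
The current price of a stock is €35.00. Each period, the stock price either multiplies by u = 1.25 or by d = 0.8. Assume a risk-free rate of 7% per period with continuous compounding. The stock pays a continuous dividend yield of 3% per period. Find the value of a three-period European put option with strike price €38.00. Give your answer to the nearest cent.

Per-period risk-free factor R = e^0.07 = 1.0725; dividend-adjusted growth = e^(0.07−0.03) = 1.0408.
Risk-neutral probability p = (1.0408 − 0.8)/(1.25 − 0.8) = 0.2408/0.4500 = 0.5351
Terminal stock prices: S_uuu = 68.36, S_uud = 43.75, S_udd = 28, S_ddd = 17.92
Terminal payoffs (K − S): max(-30.36, 0) = 0, max(-5.75, 0) = 0, max(10, 0) = 10, max(20.08, 0) = 20.08
Node uu (S = 54.69): V_uu = e^(−0.07)·[0.5351·0.0000 + 0.4649·0.0000] = 0.0000
Node ud (S = 35): V_ud = e^(−0.07)·[0.5351·0.0000 + 0.4649·10.0000] = 4.3344
Node dd (S = 22.4): V_dd = e^(−0.07)·[0.5351·10.0000 + 0.4649·20.0800] = 13.6930
Node u (S = 43.75): V_u = e^(−0.07)·[0.5351·0.0000 + 0.4649·4.3344] = 1.8787
Node d (S = 28): V_d = e^(−0.07)·[0.5351·4.3344 + 0.4649·13.6930] = 8.0977
Node 0 (S = 35): V_0 = e^(−0.07)·[0.5351·1.8787 + 0.4649·8.0977] = 4.4472

€4.45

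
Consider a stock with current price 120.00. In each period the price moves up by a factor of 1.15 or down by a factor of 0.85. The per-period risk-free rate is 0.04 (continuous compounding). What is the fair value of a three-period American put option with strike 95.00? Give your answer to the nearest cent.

1.01

Risk-neutral probability p = (e^0.04 − 0.85)/(1.15 − 0.85) = 0.1908/0.3000 = 0.6360
Terminal stock prices: S_uuu = 182.5, S_uud = 134.9, S_udd = 99.7, S_ddd = 73.69
Terminal payoffs (K − S): max(-87.5, 0) = 0, max(-39.89, 0) = 0, max(-4.705, 0) = 0, max(21.31, 0) = 21.31
Node uu (S = 158.7): continuation = e^(−0.04)·[0.6360·0.0000 + 0.3640·0.0000] = 0.0000; exercise value = 0.0000 ≤ continuation, so V_uu = 0.0000
Node ud (S = 117.3): continuation = e^(−0.04)·[0.6360·0.0000 + 0.3640·0.0000] = 0.0000; exercise value = 0.0000 ≤ continuation, so V_ud = 0.0000
Node dd (S = 86.7): continuation = e^(−0.04)·[0.6360·0.0000 + 0.3640·21.3050] = 7.4502; exercise value = 8.3000 > continuation, so V_dd = 8.3000 (exercise)
Node u (S = 138): continuation = e^(−0.04)·[0.6360·0.0000 + 0.3640·0.0000] = 0.0000; exercise value = 0.0000 ≤ continuation, so V_u = 0.0000
Node d (S = 102): continuation = e^(−0.04)·[0.6360·0.0000 + 0.3640·8.3000] = 2.9025; exercise value = 0.0000 ≤ continuation, so V_d = 2.9025
Node 0 (S = 120): continuation = e^(−0.04)·[0.6360·0.0000 + 0.3640·2.9025] = 1.0150; exercise value = 0.0000 ≤ continuation, so V_0 = 1.0150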